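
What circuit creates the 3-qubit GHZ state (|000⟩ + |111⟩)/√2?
H(q0) → CNOT(q0,q1) → CNOT(q0,q2)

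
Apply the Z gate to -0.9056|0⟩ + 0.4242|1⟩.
-0.9056|0⟩ - 0.4242|1⟩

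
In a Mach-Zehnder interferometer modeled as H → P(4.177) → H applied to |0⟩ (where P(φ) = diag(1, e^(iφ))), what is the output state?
(0.2449 - 0.43i)|0⟩ + (0.7551 + 0.43i)|1⟩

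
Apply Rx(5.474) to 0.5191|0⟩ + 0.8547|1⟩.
(-0.4772 - 0.3364i)|0⟩ + (-0.7857 - 0.2043i)|1⟩

Rx(5.474) = [[cos(θ/2), −i·sin(θ/2)], [−i·sin(θ/2), cos(θ/2)]]; θ = 5.474, cos(θ/2) ≈ -0.919263, sin(θ/2) ≈ 0.393644.
With a = amp(|0⟩) = 0.5191 and b = amp(|1⟩) = 0.8547:
new amp(|0⟩) = (-0.919263)·a + (-0.393644i)·b = (-0.4772 - 0.3364i)
new amp(|1⟩) = (-0.393644i)·a + (-0.919263)·b = (-0.7857 - 0.2043i)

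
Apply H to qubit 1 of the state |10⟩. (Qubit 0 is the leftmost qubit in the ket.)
1/√2|10⟩ + 1/√2|11⟩

H on qubit 1 mixes each pair of kets that differ only in qubit 1: amplitudes (a, b) of (|…0…⟩, |…1…⟩) become ((a + b)/√2, (a − b)/√2). Kets absent from the input have amplitude 0.
(|10⟩, |11⟩): (a, b) = (1, 0) → (1/√2, 1/√2)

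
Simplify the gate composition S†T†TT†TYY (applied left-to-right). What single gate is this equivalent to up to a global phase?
S†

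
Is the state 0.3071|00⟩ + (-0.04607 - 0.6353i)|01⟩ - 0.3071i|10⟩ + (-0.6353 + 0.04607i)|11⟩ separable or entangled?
Separable

Writing the state as a|00⟩ + b|01⟩ + c|10⟩ + d|11⟩, it is a product state iff ad − bc = 0.
Here (a, b, c, d) = (0.3071, (-0.04607 - 0.6353i), -0.3071i, (-0.6353 + 0.04607i)): ad − bc = (0.3071)(-0.6353 + 0.04607i) − (-0.04607 - 0.6353i)(-0.3071i) = 0, so the state is separable.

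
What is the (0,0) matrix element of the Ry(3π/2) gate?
-1/√2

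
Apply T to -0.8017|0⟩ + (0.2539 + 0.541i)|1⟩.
-0.8017|0⟩ + (-0.203 + 0.5621i)|1⟩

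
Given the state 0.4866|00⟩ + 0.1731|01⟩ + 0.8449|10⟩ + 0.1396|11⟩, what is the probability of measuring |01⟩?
0.02996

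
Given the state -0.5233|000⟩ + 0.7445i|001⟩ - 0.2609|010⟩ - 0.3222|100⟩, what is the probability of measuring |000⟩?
0.2738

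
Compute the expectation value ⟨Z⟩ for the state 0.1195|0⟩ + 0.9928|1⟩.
-0.9714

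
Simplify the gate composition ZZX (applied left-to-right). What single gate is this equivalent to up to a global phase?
X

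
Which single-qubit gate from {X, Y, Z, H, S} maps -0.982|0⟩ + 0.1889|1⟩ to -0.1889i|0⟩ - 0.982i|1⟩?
Y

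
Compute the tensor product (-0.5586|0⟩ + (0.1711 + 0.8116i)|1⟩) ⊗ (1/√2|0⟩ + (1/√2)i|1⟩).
-0.395|00⟩ - 0.395i|01⟩ + (0.121 + 0.5739i)|10⟩ + (-0.5739 + 0.121i)|11⟩

amp(|b₁b₂…⟩) = product of the factor amplitudes for bits b₁, b₂, …; only kets whose every factor amplitude is nonzero survive.
|00⟩: (-0.5586)(1/√2) = -0.395
|01⟩: (-0.5586)((1/√2)i) = -0.395i
|10⟩: (0.1711 + 0.8116i)(1/√2) = (0.121 + 0.5739i)
|11⟩: (0.1711 + 0.8116i)((1/√2)i) = (-0.5739 + 0.121i)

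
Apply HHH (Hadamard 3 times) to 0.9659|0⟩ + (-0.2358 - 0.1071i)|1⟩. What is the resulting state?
(0.5163 - 0.07573i)|0⟩ + (0.8497 + 0.07573i)|1⟩

H² = I, so H^3 = H: a single Hadamard. With (a, b) = (0.9659, (-0.2358 - 0.1071i)), H gives ((a + b)/√2, (a − b)/√2) = ((0.5163 - 0.07573i), (0.8497 + 0.07573i)).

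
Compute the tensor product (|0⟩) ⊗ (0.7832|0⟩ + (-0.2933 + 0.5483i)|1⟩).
0.7832|00⟩ + (-0.2933 + 0.5483i)|01⟩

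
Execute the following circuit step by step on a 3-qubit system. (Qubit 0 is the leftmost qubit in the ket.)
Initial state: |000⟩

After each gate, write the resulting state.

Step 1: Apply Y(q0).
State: i|100⟩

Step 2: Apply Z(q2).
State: i|100⟩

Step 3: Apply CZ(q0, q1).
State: i|100⟩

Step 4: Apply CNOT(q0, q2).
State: i|101⟩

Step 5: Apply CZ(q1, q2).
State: i|101⟩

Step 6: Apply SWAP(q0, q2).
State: i|101⟩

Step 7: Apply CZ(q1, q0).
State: i|101⟩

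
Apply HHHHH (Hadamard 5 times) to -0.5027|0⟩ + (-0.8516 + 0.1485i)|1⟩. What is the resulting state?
(-0.9576 + 0.105i)|0⟩ + (0.2467 - 0.105i)|1⟩

H² = I, so H^5 = H: a single Hadamard. With (a, b) = (-0.5027, (-0.8516 + 0.1485i)), H gives ((a + b)/√2, (a − b)/√2) = ((-0.9576 + 0.105i), (0.2467 - 0.105i)).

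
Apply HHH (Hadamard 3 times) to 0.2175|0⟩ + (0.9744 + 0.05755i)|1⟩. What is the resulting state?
(0.8428 + 0.04069i)|0⟩ + (-0.5352 - 0.04069i)|1⟩

H² = I, so H^3 = H: a single Hadamard. With (a, b) = (0.2175, (0.9744 + 0.05755i)), H gives ((a + b)/√2, (a − b)/√2) = ((0.8428 + 0.04069i), (-0.5352 - 0.04069i)).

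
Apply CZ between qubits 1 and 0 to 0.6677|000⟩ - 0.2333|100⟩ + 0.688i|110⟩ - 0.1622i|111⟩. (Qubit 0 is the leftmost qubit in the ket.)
0.6677|000⟩ - 0.2333|100⟩ - 0.688i|110⟩ + 0.1622i|111⟩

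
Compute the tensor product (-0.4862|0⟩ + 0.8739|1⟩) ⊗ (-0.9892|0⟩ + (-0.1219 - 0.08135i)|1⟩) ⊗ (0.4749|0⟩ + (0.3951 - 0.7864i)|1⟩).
0.2284|000⟩ + (0.19 - 0.3782i)|001⟩ + (0.02815 + 0.01878i)|010⟩ + (0.05452 - 0.03098i)|011⟩ - 0.4105|100⟩ + (-0.3415 + 0.6798i)|101⟩ + (-0.05059 - 0.03376i)|110⟩ + (-0.098 + 0.05569i)|111⟩

amp(|b₁b₂…⟩) = product of the factor amplitudes for bits b₁, b₂, …; only kets whose every factor amplitude is nonzero survive.
|000⟩: (-0.4862)(-0.9892)(0.4749) = 0.2284
|001⟩: (-0.4862)(-0.9892)(0.3951 - 0.7864i) = (0.19 - 0.3782i)
|010⟩: (-0.4862)(-0.1219 - 0.08135i)(0.4749) = (0.02815 + 0.01878i)
|011⟩: (-0.4862)(-0.1219 - 0.08135i)(0.3951 - 0.7864i) = (0.05452 - 0.03098i)
|100⟩: (0.8739)(-0.9892)(0.4749) = -0.4105
|101⟩: (0.8739)(-0.9892)(0.3951 - 0.7864i) = (-0.3415 + 0.6798i)
|110⟩: (0.8739)(-0.1219 - 0.08135i)(0.4749) = (-0.05059 - 0.03376i)
|111⟩: (0.8739)(-0.1219 - 0.08135i)(0.3951 - 0.7864i) = (-0.098 + 0.05569i)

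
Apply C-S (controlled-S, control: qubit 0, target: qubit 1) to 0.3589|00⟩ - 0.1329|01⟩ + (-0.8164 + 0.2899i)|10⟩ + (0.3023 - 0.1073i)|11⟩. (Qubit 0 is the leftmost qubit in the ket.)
0.3589|00⟩ - 0.1329|01⟩ + (-0.8164 + 0.2899i)|10⟩ + (0.1073 + 0.3023i)|11⟩

C-S leaves the control-|0⟩ kets |00⟩, |01⟩ unchanged and applies S to qubit 1 on the control-|1⟩ pair (|10⟩, |11⟩).
S = [[1, 0], [0, i]].
With a = amp(|10⟩) = (-0.8164 + 0.2899i) and b = amp(|11⟩) = (0.3023 - 0.1073i):
new amp(|10⟩) = (1)·a = (-0.8164 + 0.2899i)
new amp(|11⟩) = (i)·b = (0.1073 + 0.3023i)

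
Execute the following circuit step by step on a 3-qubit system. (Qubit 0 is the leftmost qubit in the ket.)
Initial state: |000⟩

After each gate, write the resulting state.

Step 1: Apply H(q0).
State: 1/√2|000⟩ + 1/√2|100⟩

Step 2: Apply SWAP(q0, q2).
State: 1/√2|000⟩ + 1/√2|001⟩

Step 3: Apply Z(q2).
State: 1/√2|000⟩ - 1/√2|001⟩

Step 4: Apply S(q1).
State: 1/√2|000⟩ - 1/√2|001⟩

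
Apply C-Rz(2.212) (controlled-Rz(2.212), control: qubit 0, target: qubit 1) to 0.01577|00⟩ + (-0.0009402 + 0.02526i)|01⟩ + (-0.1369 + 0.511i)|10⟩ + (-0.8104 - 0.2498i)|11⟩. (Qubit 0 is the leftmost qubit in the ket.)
0.01577|00⟩ + (-0.0009402 + 0.02526i)|01⟩ + (0.3954 + 0.3514i)|10⟩ + (-0.14 - 0.8364i)|11⟩

C-Rz(2.212) leaves the control-|0⟩ kets |00⟩, |01⟩ unchanged and applies Rz(2.212) to qubit 1 on the control-|1⟩ pair (|10⟩, |11⟩).
Rz(2.212) = [[e^(−iθ/2), 0], [0, e^(iθ/2)]] with e^(±iθ/2) = cos(θ/2) ± i·sin(θ/2); θ = 2.212, cos(θ/2) ≈ 0.448241, sin(θ/2) ≈ 0.893913.
With a = amp(|10⟩) = (-0.1369 + 0.511i) and b = amp(|11⟩) = (-0.8104 - 0.2498i):
new amp(|10⟩) = (0.448241 - 0.893913i)·a = (0.3954 + 0.3514i)
new amp(|11⟩) = (0.448241 + 0.893913i)·b = (-0.14 - 0.8364i)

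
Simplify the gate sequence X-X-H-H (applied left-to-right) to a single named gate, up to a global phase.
I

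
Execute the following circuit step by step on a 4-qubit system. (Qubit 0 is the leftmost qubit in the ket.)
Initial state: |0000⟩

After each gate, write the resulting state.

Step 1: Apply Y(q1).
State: i|0100⟩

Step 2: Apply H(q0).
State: (1/√2)i|0100⟩ + (1/√2)i|1100⟩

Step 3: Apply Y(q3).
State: -1/√2|0101⟩ - 1/√2|1101⟩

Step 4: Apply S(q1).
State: -(1/√2)i|0101⟩ - (1/√2)i|1101⟩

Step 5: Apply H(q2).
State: -(1/2)i|0101⟩ - (1/2)i|0111⟩ - (1/2)i|1101⟩ - (1/2)i|1111⟩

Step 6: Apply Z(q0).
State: -(1/2)i|0101⟩ - (1/2)i|0111⟩ + (1/2)i|1101⟩ + (1/2)i|1111⟩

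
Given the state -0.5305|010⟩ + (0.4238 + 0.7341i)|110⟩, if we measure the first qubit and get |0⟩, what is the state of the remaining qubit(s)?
-|10⟩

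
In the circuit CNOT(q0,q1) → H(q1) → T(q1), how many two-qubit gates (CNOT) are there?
1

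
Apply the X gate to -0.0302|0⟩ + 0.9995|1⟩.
0.9995|0⟩ - 0.0302|1⟩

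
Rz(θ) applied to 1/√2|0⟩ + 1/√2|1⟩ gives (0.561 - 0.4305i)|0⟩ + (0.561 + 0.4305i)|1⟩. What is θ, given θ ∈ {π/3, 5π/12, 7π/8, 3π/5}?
5π/12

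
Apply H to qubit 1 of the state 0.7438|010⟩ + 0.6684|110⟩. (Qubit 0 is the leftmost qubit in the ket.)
0.5259|000⟩ - 0.5259|010⟩ + 0.4726|100⟩ - 0.4726|110⟩

H on qubit 1 mixes each pair of kets that differ only in qubit 1: amplitudes (a, b) of (|…0…⟩, |…1…⟩) become ((a + b)/√2, (a − b)/√2). Kets absent from the input have amplitude 0.
(|000⟩, |010⟩): (a, b) = (0, 0.7438) → (0.5259, -0.5259)
(|100⟩, |110⟩): (a, b) = (0, 0.6684) → (0.4726, -0.4726)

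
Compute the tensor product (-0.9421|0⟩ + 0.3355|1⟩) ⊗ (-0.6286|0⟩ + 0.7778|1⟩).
0.5922|00⟩ - 0.7328|01⟩ - 0.2109|10⟩ + 0.261|11⟩

amp(|b₁b₂…⟩) = product of the factor amplitudes for bits b₁, b₂, …; only kets whose every factor amplitude is nonzero survive.
|00⟩: (-0.9421)(-0.6286) = 0.5922
|01⟩: (-0.9421)(0.7778) = -0.7328
|10⟩: (0.3355)(-0.6286) = -0.2109
|11⟩: (0.3355)(0.7778) = 0.261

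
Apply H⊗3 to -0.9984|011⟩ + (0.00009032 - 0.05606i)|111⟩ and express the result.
(-0.353 - 0.01982i)|000⟩ + (0.353 + 0.01982i)|001⟩ + (0.353 + 0.01982i)|010⟩ + (-0.353 - 0.01982i)|011⟩ + (-0.353 + 0.01982i)|100⟩ + (0.353 - 0.01982i)|101⟩ + (0.353 - 0.01982i)|110⟩ + (-0.353 + 0.01982i)|111⟩

H⊗3 gives amp(|y⟩) = (1/2√2) Σ_x (−1)^(x·y) amp(|x⟩), where x·y is the number of positions in which both x and y have a 1.
|000⟩: (-0.9984 + (0.00009032 - 0.05606i))/(2√2) = (-0.353 - 0.01982i)
|001⟩: (0.9984 - (0.00009032 - 0.05606i))/(2√2) = (0.353 + 0.01982i)
|010⟩: (0.9984 - (0.00009032 - 0.05606i))/(2√2) = (0.353 + 0.01982i)
|011⟩: (-0.9984 + (0.00009032 - 0.05606i))/(2√2) = (-0.353 - 0.01982i)
|100⟩: (-0.9984 - (0.00009032 - 0.05606i))/(2√2) = (-0.353 + 0.01982i)
|101⟩: (0.9984 + (0.00009032 - 0.05606i))/(2√2) = (0.353 - 0.01982i)
|110⟩: (0.9984 + (0.00009032 - 0.05606i))/(2√2) = (0.353 - 0.01982i)
|111⟩: (-0.9984 - (0.00009032 - 0.05606i))/(2√2) = (-0.353 + 0.01982i)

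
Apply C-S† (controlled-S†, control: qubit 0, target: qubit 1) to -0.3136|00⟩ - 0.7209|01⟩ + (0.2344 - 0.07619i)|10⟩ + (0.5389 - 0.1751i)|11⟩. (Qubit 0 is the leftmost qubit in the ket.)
-0.3136|00⟩ - 0.7209|01⟩ + (0.2344 - 0.07619i)|10⟩ + (-0.1751 - 0.5389i)|11⟩

C-S† leaves the control-|0⟩ kets |00⟩, |01⟩ unchanged and applies S† to qubit 1 on the control-|1⟩ pair (|10⟩, |11⟩).
S† = [[1, 0], [0, -i]].
With a = amp(|10⟩) = (0.2344 - 0.07619i) and b = amp(|11⟩) = (0.5389 - 0.1751i):
new amp(|10⟩) = (1)·a = (0.2344 - 0.07619i)
new amp(|11⟩) = (-i)·b = (-0.1751 - 0.5389i)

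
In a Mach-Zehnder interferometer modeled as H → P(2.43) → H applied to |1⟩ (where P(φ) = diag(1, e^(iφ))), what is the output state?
(0.8787 - 0.3265i)|0⟩ + (0.1213 + 0.3265i)|1⟩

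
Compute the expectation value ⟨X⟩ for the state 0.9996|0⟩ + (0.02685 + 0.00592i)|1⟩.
0.05368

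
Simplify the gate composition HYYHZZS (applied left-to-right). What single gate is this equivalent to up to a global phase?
S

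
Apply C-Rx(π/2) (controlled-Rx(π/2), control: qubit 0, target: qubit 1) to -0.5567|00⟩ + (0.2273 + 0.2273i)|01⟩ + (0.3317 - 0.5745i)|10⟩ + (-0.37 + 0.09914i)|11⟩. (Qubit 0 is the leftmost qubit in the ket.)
-0.5567|00⟩ + (0.2273 + 0.2273i)|01⟩ + (0.3046 - 0.1446i)|10⟩ + (-0.6679 - 0.1644i)|11⟩

C-Rx(π/2) leaves the control-|0⟩ kets |00⟩, |01⟩ unchanged and applies Rx(π/2) to qubit 1 on the control-|1⟩ pair (|10⟩, |11⟩).
Rx(π/2) = [[cos(θ/2), −i·sin(θ/2)], [−i·sin(θ/2), cos(θ/2)]]; θ = π/2, cos(θ/2) ≈ 0.707107, sin(θ/2) ≈ 0.707107.
With a = amp(|10⟩) = (0.3317 - 0.5745i) and b = amp(|11⟩) = (-0.37 + 0.09914i):
new amp(|10⟩) = (0.707107)·a + (-0.707107i)·b = (0.3046 - 0.1446i)
new amp(|11⟩) = (-0.707107i)·a + (0.707107)·b = (-0.6679 - 0.1644i)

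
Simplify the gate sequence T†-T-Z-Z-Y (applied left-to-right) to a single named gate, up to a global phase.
Y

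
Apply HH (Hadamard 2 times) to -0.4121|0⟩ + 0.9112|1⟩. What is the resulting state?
-0.4121|0⟩ + 0.9112|1⟩

H² = I, so an even number of Hadamards cancels: H^2 = I and the state is unchanged.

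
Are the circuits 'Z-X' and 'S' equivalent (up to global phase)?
No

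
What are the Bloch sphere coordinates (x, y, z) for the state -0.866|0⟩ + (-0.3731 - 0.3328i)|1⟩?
(0.6462, 0.5764, 0.5)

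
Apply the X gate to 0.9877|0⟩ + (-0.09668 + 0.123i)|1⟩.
(-0.09668 + 0.123i)|0⟩ + 0.9877|1⟩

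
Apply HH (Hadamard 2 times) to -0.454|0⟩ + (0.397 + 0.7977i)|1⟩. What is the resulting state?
-0.454|0⟩ + (0.397 + 0.7977i)|1⟩

H² = I, so an even number of Hadamards cancels: H^2 = I and the state is unchanged.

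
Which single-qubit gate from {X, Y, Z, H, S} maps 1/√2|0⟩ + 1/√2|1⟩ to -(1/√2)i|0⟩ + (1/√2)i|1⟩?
Y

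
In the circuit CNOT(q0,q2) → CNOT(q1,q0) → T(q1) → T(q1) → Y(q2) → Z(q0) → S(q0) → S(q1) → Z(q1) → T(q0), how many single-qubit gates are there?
8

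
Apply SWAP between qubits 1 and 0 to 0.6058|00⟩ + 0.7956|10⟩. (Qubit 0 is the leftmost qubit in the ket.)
0.6058|00⟩ + 0.7956|01⟩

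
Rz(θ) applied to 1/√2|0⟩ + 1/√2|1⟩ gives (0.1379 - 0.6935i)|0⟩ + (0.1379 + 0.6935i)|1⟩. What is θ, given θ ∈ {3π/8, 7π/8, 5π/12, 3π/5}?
7π/8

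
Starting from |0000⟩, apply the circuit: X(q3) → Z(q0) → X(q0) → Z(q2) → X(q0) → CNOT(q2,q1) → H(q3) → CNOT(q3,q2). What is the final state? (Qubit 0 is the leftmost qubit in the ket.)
1/√2|0000⟩ - 1/√2|0011⟩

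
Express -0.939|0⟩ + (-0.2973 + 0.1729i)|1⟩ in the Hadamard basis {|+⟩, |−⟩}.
(-0.8742 + 0.1223i)|+⟩ + (-0.4538 - 0.1223i)|−⟩

With |ψ⟩ = α|0⟩ + β|1⟩, the Hadamard-basis coefficients are ⟨+|ψ⟩ = (α + β)/√2 and ⟨−|ψ⟩ = (α − β)/√2.
Here α = -0.939, β = (-0.2973 + 0.1729i): (α + β)/√2 = (-0.8742 + 0.1223i), (α − β)/√2 = (-0.4538 - 0.1223i).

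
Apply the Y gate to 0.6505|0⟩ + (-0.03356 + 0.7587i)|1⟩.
(0.7587 + 0.03356i)|0⟩ + 0.6505i|1⟩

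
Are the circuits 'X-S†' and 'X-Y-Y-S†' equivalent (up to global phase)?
Yes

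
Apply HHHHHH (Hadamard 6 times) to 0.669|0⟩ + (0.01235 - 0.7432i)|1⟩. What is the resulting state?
0.669|0⟩ + (0.01235 - 0.7432i)|1⟩

H² = I, so an even number of Hadamards cancels: H^6 = I and the state is unchanged.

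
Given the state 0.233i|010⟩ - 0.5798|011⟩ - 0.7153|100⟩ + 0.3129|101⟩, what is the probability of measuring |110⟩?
0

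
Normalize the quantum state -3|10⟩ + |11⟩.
-0.9487|10⟩ + 0.3162|11⟩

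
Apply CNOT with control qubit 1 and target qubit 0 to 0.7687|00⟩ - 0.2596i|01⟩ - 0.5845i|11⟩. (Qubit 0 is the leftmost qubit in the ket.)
0.7687|00⟩ - 0.5845i|01⟩ - 0.2596i|11⟩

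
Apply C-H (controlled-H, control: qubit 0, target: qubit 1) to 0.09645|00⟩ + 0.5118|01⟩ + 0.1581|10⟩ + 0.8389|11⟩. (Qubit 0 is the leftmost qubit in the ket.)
0.09645|00⟩ + 0.5118|01⟩ + 0.705|10⟩ - 0.4814|11⟩

C-H leaves the control-|0⟩ kets |00⟩, |01⟩ unchanged and applies H to qubit 1 on the control-|1⟩ pair (|10⟩, |11⟩).
H = [[1/√2, 1/√2], [1/√2, -1/√2]].
With a = amp(|10⟩) = 0.1581 and b = amp(|11⟩) = 0.8389:
new amp(|10⟩) = (1/√2)·a + (1/√2)·b = 0.705
new amp(|11⟩) = (1/√2)·a + (-1/√2)·b = -0.4814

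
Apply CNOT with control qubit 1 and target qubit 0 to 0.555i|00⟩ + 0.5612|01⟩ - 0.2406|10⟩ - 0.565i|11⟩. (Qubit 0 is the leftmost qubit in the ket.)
0.555i|00⟩ - 0.565i|01⟩ - 0.2406|10⟩ + 0.5612|11⟩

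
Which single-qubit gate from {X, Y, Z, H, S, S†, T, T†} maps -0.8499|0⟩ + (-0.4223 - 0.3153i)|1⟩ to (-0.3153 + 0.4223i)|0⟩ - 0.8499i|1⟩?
Y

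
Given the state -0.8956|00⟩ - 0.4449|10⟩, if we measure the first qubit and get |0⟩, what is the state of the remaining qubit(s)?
-|0⟩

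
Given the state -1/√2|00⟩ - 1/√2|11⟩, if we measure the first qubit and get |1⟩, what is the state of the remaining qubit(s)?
-|1⟩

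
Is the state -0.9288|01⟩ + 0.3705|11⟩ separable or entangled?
Separable

Writing the state as a|00⟩ + b|01⟩ + c|10⟩ + d|11⟩, it is a product state iff ad − bc = 0.
Here (a, b, c, d) = (0, -0.9288, 0, 0.3705): ad − bc = (0)(0.3705) − (-0.9288)(0) = 0, so the state is separable.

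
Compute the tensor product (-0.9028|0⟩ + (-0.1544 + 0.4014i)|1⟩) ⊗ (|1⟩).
-0.9028|01⟩ + (-0.1544 + 0.4014i)|11⟩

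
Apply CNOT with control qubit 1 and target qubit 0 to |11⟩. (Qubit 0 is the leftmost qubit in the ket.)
|01⟩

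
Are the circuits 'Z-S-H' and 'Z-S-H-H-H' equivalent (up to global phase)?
Yes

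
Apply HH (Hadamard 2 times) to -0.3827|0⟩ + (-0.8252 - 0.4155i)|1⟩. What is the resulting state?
-0.3827|0⟩ + (-0.8252 - 0.4155i)|1⟩

H² = I, so an even number of Hadamards cancels: H^2 = I and the state is unchanged.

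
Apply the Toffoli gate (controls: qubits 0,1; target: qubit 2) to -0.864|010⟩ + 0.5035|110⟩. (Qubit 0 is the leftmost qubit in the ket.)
-0.864|010⟩ + 0.5035|111⟩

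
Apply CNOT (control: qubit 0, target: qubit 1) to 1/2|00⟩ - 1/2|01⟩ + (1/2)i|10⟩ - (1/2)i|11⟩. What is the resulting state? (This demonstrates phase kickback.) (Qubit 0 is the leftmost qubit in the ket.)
1/2|00⟩ - 1/2|01⟩ - (1/2)i|10⟩ + (1/2)i|11⟩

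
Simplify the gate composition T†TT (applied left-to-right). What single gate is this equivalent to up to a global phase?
T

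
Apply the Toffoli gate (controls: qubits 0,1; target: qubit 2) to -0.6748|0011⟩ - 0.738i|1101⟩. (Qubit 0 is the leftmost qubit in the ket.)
-0.6748|0011⟩ - 0.738i|1111⟩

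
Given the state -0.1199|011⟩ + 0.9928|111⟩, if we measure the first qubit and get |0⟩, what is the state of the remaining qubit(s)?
-|11⟩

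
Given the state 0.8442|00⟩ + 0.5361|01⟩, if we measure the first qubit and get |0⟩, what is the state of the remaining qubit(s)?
0.8442|0⟩ + 0.5361|1⟩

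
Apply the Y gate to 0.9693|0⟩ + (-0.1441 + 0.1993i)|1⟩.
(0.1993 + 0.1441i)|0⟩ + 0.9693i|1⟩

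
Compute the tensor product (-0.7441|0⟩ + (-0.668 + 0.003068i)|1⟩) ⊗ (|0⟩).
-0.7441|00⟩ + (-0.668 + 0.003068i)|10⟩

amp(|b₁b₂…⟩) = product of the factor amplitudes for bits b₁, b₂, …; only kets whose every factor amplitude is nonzero survive.
|00⟩: (-0.7441)(1) = -0.7441
|10⟩: (-0.668 + 0.003068i)(1) = (-0.668 + 0.003068i)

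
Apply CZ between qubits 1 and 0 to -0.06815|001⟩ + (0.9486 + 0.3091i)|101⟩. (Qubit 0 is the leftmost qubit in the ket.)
-0.06815|001⟩ + (0.9486 + 0.3091i)|101⟩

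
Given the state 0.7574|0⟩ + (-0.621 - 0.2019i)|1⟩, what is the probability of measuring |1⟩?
0.4264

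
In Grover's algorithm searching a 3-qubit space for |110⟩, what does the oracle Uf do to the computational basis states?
Uf|x⟩ = -|x⟩ if x = 110, else |x⟩ (phase flip on target)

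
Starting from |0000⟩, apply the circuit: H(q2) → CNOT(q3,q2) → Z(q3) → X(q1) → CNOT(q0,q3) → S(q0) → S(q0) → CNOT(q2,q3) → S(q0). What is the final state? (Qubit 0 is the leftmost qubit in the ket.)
1/√2|0100⟩ + 1/√2|0111⟩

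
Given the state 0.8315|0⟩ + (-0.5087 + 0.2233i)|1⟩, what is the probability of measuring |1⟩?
0.3086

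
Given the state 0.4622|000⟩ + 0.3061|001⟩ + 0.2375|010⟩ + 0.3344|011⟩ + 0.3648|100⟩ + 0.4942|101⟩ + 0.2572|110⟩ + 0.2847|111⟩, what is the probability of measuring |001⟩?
0.0937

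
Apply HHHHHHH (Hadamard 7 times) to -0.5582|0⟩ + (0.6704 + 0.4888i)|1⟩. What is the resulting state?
(0.07934 + 0.3456i)|0⟩ + (-0.8688 - 0.3456i)|1⟩

H² = I, so H^7 = H: a single Hadamard. With (a, b) = (-0.5582, (0.6704 + 0.4888i)), H gives ((a + b)/√2, (a − b)/√2) = ((0.07934 + 0.3456i), (-0.8688 - 0.3456i)).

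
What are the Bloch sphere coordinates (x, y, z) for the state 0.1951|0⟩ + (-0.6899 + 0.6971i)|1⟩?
(-0.2692, 0.272, -0.9238)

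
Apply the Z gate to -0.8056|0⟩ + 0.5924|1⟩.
-0.8056|0⟩ - 0.5924|1⟩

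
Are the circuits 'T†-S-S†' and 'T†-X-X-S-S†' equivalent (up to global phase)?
Yes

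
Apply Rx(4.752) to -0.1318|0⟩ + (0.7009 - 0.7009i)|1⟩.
(-0.3907 - 0.4857i)|0⟩ + (-0.5053 + 0.5967i)|1⟩

Rx(4.752) = [[cos(θ/2), −i·sin(θ/2)], [−i·sin(θ/2), cos(θ/2)]]; θ = 4.752, cos(θ/2) ≈ -0.720972, sin(θ/2) ≈ 0.692964.
With a = amp(|0⟩) = -0.1318 and b = amp(|1⟩) = (0.7009 - 0.7009i):
new amp(|0⟩) = (-0.720972)·a + (-0.692964i)·b = (-0.3907 - 0.4857i)
new amp(|1⟩) = (-0.692964i)·a + (-0.720972)·b = (-0.5053 + 0.5967i)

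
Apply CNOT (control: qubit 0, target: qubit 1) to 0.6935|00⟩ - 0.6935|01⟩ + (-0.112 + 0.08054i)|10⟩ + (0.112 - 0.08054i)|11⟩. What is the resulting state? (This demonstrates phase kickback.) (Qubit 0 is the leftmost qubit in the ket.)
0.6935|00⟩ - 0.6935|01⟩ + (0.112 - 0.08054i)|10⟩ + (-0.112 + 0.08054i)|11⟩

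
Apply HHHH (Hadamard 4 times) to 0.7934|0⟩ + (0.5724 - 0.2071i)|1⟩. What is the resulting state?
0.7934|0⟩ + (0.5724 - 0.2071i)|1⟩

H² = I, so an even number of Hadamards cancels: H^4 = I and the state is unchanged.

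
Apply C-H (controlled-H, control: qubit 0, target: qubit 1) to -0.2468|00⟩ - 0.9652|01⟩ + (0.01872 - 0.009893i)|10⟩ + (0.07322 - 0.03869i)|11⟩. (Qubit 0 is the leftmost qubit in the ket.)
-0.2468|00⟩ - 0.9652|01⟩ + (0.06501 - 0.03435i)|10⟩ + (-0.03854 + 0.02036i)|11⟩

C-H leaves the control-|0⟩ kets |00⟩, |01⟩ unchanged and applies H to qubit 1 on the control-|1⟩ pair (|10⟩, |11⟩).
H = [[1/√2, 1/√2], [1/√2, -1/√2]].
With a = amp(|10⟩) = (0.01872 - 0.009893i) and b = amp(|11⟩) = (0.07322 - 0.03869i):
new amp(|10⟩) = (1/√2)·a + (1/√2)·b = (0.06501 - 0.03435i)
new amp(|11⟩) = (1/√2)·a + (-1/√2)·b = (-0.03854 + 0.02036i)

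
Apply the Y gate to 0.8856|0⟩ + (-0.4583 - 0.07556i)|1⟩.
(-0.07556 + 0.4583i)|0⟩ + 0.8856i|1⟩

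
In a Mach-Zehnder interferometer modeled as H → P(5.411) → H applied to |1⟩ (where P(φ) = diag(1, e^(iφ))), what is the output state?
(0.1784 + 0.3829i)|0⟩ + (0.8216 - 0.3829i)|1⟩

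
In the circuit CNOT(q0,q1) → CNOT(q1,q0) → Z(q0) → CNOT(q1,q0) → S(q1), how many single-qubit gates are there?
2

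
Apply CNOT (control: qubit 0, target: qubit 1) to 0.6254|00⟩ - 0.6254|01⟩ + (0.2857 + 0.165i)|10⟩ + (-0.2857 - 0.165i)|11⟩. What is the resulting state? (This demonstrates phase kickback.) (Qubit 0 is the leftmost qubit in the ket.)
0.6254|00⟩ - 0.6254|01⟩ + (-0.2857 - 0.165i)|10⟩ + (0.2857 + 0.165i)|11⟩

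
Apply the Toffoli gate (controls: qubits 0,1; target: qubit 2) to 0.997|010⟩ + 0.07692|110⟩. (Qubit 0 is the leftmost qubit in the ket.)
0.997|010⟩ + 0.07692|111⟩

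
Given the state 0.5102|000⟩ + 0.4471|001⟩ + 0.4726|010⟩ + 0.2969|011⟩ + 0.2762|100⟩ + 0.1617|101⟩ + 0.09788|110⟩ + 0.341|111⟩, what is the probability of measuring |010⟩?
0.2234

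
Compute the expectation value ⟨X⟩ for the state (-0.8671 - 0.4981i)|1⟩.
0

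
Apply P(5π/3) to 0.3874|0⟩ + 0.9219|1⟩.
0.3874|0⟩ + (0.461 - 0.7984i)|1⟩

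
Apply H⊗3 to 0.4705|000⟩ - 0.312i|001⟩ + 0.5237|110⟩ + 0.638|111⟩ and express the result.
(0.5771 - 0.1103i)|000⟩ + (0.1259 + 0.1103i)|001⟩ + (-0.2444 - 0.1103i)|010⟩ + (0.2068 + 0.1103i)|011⟩ + (-0.2444 - 0.1103i)|100⟩ + (0.2068 + 0.1103i)|101⟩ + (0.5771 - 0.1103i)|110⟩ + (0.1259 + 0.1103i)|111⟩

H⊗3 gives amp(|y⟩) = (1/2√2) Σ_x (−1)^(x·y) amp(|x⟩), where x·y is the number of positions in which both x and y have a 1.
|000⟩: (0.4705 - 0.312i + 0.5237 + 0.638)/(2√2) = (0.5771 - 0.1103i)
|001⟩: (0.4705 + 0.312i + 0.5237 - 0.638)/(2√2) = (0.1259 + 0.1103i)
|010⟩: (0.4705 - 0.312i - 0.5237 - 0.638)/(2√2) = (-0.2444 - 0.1103i)
|011⟩: (0.4705 + 0.312i - 0.5237 + 0.638)/(2√2) = (0.2068 + 0.1103i)
|100⟩: (0.4705 - 0.312i - 0.5237 - 0.638)/(2√2) = (-0.2444 - 0.1103i)
|101⟩: (0.4705 + 0.312i - 0.5237 + 0.638)/(2√2) = (0.2068 + 0.1103i)
|110⟩: (0.4705 - 0.312i + 0.5237 + 0.638)/(2√2) = (0.5771 - 0.1103i)
|111⟩: (0.4705 + 0.312i + 0.5237 - 0.638)/(2√2) = (0.1259 + 0.1103i)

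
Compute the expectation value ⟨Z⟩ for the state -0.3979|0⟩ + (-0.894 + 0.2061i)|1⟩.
-0.6834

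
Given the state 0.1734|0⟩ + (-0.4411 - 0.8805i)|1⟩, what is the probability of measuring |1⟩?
0.9698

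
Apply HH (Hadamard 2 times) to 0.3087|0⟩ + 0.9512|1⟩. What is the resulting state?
0.3087|0⟩ + 0.9512|1⟩

H² = I, so an even number of Hadamards cancels: H^2 = I and the state is unchanged.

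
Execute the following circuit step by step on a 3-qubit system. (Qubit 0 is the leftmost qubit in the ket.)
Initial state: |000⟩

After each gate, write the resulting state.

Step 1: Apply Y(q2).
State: i|001⟩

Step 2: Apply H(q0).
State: (1/√2)i|001⟩ + (1/√2)i|101⟩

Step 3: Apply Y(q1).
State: -1/√2|011⟩ - 1/√2|111⟩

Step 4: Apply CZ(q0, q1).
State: -1/√2|011⟩ + 1/√2|111⟩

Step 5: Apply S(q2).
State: -(1/√2)i|011⟩ + (1/√2)i|111⟩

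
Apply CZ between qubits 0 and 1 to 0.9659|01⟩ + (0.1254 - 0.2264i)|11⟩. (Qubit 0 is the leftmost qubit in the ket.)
0.9659|01⟩ + (-0.1254 + 0.2264i)|11⟩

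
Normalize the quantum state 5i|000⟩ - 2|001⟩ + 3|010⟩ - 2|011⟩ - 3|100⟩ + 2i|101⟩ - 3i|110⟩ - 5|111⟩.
0.53i|000⟩ - 0.212|001⟩ + 0.318|010⟩ - 0.212|011⟩ - 0.318|100⟩ + 0.212i|101⟩ - 0.318i|110⟩ - 0.53|111⟩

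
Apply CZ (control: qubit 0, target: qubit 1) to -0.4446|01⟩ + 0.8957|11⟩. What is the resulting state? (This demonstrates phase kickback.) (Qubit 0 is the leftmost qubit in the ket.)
-0.4446|01⟩ - 0.8957|11⟩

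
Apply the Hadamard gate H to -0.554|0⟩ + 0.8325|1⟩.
0.1969|0⟩ - 0.9804|1⟩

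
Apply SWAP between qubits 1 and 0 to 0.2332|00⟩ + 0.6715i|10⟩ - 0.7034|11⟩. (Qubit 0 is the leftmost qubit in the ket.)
0.2332|00⟩ + 0.6715i|01⟩ - 0.7034|11⟩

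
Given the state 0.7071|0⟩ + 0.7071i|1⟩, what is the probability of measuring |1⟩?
0.5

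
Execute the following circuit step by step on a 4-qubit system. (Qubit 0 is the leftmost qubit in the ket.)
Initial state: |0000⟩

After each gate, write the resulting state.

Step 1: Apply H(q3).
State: 1/√2|0000⟩ + 1/√2|0001⟩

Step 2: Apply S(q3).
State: 1/√2|0000⟩ + (1/√2)i|0001⟩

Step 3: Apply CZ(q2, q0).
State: 1/√2|0000⟩ + (1/√2)i|0001⟩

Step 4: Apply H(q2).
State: 1/2|0000⟩ + (1/2)i|0001⟩ + 1/2|0010⟩ + (1/2)i|0011⟩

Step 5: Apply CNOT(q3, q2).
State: 1/2|0000⟩ + (1/2)i|0001⟩ + 1/2|0010⟩ + (1/2)i|0011⟩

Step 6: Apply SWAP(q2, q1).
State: 1/2|0000⟩ + (1/2)i|0001⟩ + 1/2|0100⟩ + (1/2)i|0101⟩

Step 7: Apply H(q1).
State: 1/√2|0000⟩ + (1/√2)i|0001⟩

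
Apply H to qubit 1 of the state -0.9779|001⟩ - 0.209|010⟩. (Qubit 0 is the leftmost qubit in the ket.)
-0.1478|000⟩ - 0.6915|001⟩ + 0.1478|010⟩ - 0.6915|011⟩

H on qubit 1 mixes each pair of kets that differ only in qubit 1: amplitudes (a, b) of (|…0…⟩, |…1…⟩) become ((a + b)/√2, (a − b)/√2). Kets absent from the input have amplitude 0.
(|000⟩, |010⟩): (a, b) = (0, -0.209) → (-0.1478, 0.1478)
(|001⟩, |011⟩): (a, b) = (-0.9779, 0) → (-0.6915, -0.6915)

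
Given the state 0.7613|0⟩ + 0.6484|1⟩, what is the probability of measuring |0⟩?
0.5796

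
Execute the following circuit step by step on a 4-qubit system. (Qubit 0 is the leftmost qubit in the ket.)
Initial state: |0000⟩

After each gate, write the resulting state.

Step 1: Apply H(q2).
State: 1/√2|0000⟩ + 1/√2|0010⟩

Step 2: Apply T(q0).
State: 1/√2|0000⟩ + 1/√2|0010⟩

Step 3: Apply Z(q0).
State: 1/√2|0000⟩ + 1/√2|0010⟩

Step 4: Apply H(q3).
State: 1/2|0000⟩ + 1/2|0001⟩ + 1/2|0010⟩ + 1/2|0011⟩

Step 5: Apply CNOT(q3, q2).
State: 1/2|0000⟩ + 1/2|0001⟩ + 1/2|0010⟩ + 1/2|0011⟩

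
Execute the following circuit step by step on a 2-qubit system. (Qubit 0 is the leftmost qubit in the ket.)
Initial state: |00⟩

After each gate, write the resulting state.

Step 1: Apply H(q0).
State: 1/√2|00⟩ + 1/√2|10⟩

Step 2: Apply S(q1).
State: 1/√2|00⟩ + 1/√2|10⟩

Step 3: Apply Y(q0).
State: -(1/√2)i|00⟩ + (1/√2)i|10⟩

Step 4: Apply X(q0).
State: (1/√2)i|00⟩ - (1/√2)i|10⟩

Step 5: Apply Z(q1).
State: (1/√2)i|00⟩ - (1/√2)i|10⟩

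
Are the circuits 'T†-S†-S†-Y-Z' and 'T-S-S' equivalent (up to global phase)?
No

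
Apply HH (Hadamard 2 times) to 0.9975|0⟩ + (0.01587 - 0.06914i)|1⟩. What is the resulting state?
0.9975|0⟩ + (0.01587 - 0.06914i)|1⟩

H² = I, so an even number of Hadamards cancels: H^2 = I and the state is unchanged.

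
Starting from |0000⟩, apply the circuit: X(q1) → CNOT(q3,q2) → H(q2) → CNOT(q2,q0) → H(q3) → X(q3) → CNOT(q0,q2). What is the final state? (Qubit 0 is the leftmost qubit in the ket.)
1/2|0100⟩ + 1/2|0101⟩ + 1/2|1100⟩ + 1/2|1101⟩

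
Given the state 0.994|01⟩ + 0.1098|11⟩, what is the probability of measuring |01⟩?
0.988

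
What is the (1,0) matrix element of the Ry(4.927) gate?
0.6273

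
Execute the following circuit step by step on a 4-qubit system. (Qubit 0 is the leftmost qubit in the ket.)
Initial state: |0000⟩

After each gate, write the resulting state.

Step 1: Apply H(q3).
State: 1/√2|0000⟩ + 1/√2|0001⟩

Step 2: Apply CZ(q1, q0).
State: 1/√2|0000⟩ + 1/√2|0001⟩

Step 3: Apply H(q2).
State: 1/2|0000⟩ + 1/2|0001⟩ + 1/2|0010⟩ + 1/2|0011⟩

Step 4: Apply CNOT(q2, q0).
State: 1/2|0000⟩ + 1/2|0001⟩ + 1/2|1010⟩ + 1/2|1011⟩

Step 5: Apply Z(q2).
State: 1/2|0000⟩ + 1/2|0001⟩ - 1/2|1010⟩ - 1/2|1011⟩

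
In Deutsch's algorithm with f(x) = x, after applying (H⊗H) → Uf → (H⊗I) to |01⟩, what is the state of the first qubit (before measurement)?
|1⟩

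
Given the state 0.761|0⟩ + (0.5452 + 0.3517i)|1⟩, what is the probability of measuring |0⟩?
0.5791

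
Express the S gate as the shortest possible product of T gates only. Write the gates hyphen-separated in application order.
T-T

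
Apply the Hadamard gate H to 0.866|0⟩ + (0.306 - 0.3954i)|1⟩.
(0.8287 - 0.2796i)|0⟩ + (0.396 + 0.2796i)|1⟩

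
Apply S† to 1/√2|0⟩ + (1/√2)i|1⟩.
1/√2|0⟩ + 1/√2|1⟩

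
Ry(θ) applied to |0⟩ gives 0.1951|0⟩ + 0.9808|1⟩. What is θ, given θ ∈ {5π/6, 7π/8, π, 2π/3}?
7π/8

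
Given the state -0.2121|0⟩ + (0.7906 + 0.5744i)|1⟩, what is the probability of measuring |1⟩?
0.955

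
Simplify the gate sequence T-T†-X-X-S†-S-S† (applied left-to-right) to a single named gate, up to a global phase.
S†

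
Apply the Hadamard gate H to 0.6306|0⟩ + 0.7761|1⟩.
0.9947|0⟩ - 0.1029|1⟩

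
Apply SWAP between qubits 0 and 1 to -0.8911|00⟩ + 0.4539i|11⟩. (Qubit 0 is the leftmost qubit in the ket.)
-0.8911|00⟩ + 0.4539i|11⟩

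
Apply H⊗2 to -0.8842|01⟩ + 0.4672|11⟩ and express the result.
-0.2085|00⟩ + 0.2085|01⟩ - 0.6757|10⟩ + 0.6757|11⟩

H⊗2 gives amp(|y⟩) = (1/2) Σ_x (−1)^(x·y) amp(|x⟩), where x·y is the number of positions in which both x and y have a 1.
|00⟩: (-0.8842 + 0.4672)/2 = -0.2085
|01⟩: (0.8842 - 0.4672)/2 = 0.2085
|10⟩: (-0.8842 - 0.4672)/2 = -0.6757
|11⟩: (0.8842 + 0.4672)/2 = 0.6757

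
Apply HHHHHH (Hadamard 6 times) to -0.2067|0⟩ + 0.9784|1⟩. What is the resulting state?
-0.2067|0⟩ + 0.9784|1⟩

H² = I, so an even number of Hadamards cancels: H^6 = I and the state is unchanged.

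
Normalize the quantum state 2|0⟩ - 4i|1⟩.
1/√5|0⟩ - 0.8944i|1⟩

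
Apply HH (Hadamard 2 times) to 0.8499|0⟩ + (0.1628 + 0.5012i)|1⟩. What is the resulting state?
0.8499|0⟩ + (0.1628 + 0.5012i)|1⟩

H² = I, so an even number of Hadamards cancels: H^2 = I and the state is unchanged.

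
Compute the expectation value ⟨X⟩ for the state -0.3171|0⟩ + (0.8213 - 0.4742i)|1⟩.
-0.5209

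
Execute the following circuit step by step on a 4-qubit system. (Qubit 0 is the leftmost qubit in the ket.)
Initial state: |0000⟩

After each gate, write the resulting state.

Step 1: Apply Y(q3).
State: i|0001⟩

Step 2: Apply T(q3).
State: (-1/√2 + (1/√2)i)|0001⟩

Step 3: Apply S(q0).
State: (-1/√2 + (1/√2)i)|0001⟩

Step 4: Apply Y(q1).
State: (-1/√2 - (1/√2)i)|0101⟩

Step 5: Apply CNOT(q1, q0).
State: (-1/√2 - (1/√2)i)|1101⟩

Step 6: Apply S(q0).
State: (1/√2 - (1/√2)i)|1101⟩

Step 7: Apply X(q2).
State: (1/√2 - (1/√2)i)|1111⟩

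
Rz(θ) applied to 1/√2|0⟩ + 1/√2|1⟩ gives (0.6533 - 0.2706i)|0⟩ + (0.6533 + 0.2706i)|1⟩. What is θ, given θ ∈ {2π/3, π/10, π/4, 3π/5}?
π/4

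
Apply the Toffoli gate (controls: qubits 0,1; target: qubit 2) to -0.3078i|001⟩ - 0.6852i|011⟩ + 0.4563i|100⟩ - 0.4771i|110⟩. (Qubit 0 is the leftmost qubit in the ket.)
-0.3078i|001⟩ - 0.6852i|011⟩ + 0.4563i|100⟩ - 0.4771i|111⟩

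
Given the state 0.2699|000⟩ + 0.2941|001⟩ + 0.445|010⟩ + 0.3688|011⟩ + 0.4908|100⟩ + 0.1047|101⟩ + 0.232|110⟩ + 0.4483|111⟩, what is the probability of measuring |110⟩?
0.05382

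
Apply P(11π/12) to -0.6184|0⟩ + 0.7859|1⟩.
-0.6184|0⟩ + (-0.7591 + 0.2034i)|1⟩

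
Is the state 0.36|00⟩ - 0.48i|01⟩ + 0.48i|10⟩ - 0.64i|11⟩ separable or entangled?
Entangled

Writing the state as a|00⟩ + b|01⟩ + c|10⟩ + d|11⟩, it is a product state iff ad − bc = 0.
Here (a, b, c, d) = (0.36, -0.48i, 0.48i, -0.64i): ad − bc = (0.36)(-0.64i) − (-0.48i)(0.48i) = (-0.2304 - 0.2304i) ≠ 0, so the state is entangled.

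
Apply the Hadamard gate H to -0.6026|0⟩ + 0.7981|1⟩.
0.1382|0⟩ - 0.9904|1⟩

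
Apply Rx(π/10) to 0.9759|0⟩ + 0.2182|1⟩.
(0.9639 - 0.03413i)|0⟩ + (0.2155 - 0.1527i)|1⟩

Rx(π/10) = [[cos(θ/2), −i·sin(θ/2)], [−i·sin(θ/2), cos(θ/2)]]; θ = π/10, cos(θ/2) ≈ 0.987688, sin(θ/2) ≈ 0.156434.
With a = amp(|0⟩) = 0.9759 and b = amp(|1⟩) = 0.2182:
new amp(|0⟩) = (0.987688)·a + (-0.156434i)·b = (0.9639 - 0.03413i)
new amp(|1⟩) = (-0.156434i)·a + (0.987688)·b = (0.2155 - 0.1527i)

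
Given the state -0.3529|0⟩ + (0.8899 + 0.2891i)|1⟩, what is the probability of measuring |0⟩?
0.1245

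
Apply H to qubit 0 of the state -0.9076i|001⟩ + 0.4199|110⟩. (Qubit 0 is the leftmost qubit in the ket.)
-0.6418i|001⟩ + 0.2969|010⟩ - 0.6418i|101⟩ - 0.2969|110⟩

H on qubit 0 mixes each pair of kets that differ only in qubit 0: amplitudes (a, b) of (|…0…⟩, |…1…⟩) become ((a + b)/√2, (a − b)/√2). Kets absent from the input have amplitude 0.
(|001⟩, |101⟩): (a, b) = (-0.9076i, 0) → (-0.6418i, -0.6418i)
(|010⟩, |110⟩): (a, b) = (0, 0.4199) → (0.2969, -0.2969)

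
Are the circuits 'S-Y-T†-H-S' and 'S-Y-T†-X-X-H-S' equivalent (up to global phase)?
Yes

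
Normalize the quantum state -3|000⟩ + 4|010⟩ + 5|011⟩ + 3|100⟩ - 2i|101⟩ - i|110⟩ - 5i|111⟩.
-0.318|000⟩ + 0.424|010⟩ + 0.53|011⟩ + 0.318|100⟩ - 0.212i|101⟩ - 0.106i|110⟩ - 0.53i|111⟩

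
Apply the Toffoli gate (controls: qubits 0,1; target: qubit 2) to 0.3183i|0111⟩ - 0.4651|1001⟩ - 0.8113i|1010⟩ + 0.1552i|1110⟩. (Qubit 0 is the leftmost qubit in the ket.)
0.3183i|0111⟩ - 0.4651|1001⟩ - 0.8113i|1010⟩ + 0.1552i|1100⟩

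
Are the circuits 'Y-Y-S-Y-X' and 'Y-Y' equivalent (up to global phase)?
No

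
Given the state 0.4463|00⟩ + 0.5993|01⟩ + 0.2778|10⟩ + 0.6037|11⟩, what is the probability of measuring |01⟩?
0.3592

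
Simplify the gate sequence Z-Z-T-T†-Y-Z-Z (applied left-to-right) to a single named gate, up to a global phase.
Y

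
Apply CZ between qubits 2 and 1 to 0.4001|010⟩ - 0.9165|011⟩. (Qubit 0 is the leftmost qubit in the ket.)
0.4001|010⟩ + 0.9165|011⟩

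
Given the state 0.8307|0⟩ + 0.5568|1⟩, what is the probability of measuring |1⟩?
0.31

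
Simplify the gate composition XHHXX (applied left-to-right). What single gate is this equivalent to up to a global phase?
X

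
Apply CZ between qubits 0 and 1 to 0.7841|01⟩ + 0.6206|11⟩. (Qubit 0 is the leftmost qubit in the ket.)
0.7841|01⟩ - 0.6206|11⟩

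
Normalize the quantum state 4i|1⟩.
i|1⟩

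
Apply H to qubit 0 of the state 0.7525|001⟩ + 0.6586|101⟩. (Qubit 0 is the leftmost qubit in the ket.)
0.9978|001⟩ + 0.0664|101⟩

H on qubit 0 mixes each pair of kets that differ only in qubit 0: amplitudes (a, b) of (|…0…⟩, |…1…⟩) become ((a + b)/√2, (a − b)/√2). Kets absent from the input have amplitude 0.
(|001⟩, |101⟩): (a, b) = (0.7525, 0.6586) → (0.9978, 0.0664)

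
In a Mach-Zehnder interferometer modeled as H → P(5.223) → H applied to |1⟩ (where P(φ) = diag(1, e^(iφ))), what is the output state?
(0.2556 + 0.4362i)|0⟩ + (0.7444 - 0.4362i)|1⟩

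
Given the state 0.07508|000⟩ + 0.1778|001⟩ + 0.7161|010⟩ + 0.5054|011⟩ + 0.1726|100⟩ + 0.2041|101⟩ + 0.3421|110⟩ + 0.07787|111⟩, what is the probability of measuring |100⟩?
0.02979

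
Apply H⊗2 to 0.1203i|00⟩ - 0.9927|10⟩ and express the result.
(-0.4964 + 0.06015i)|00⟩ + (-0.4964 + 0.06015i)|01⟩ + (0.4964 + 0.06015i)|10⟩ + (0.4964 + 0.06015i)|11⟩

H⊗2 gives amp(|y⟩) = (1/2) Σ_x (−1)^(x·y) amp(|x⟩), where x·y is the number of positions in which both x and y have a 1.
|00⟩: (0.1203i - 0.9927)/2 = (-0.4964 + 0.06015i)
|01⟩: (0.1203i - 0.9927)/2 = (-0.4964 + 0.06015i)
|10⟩: (0.1203i + 0.9927)/2 = (0.4964 + 0.06015i)
|11⟩: (0.1203i + 0.9927)/2 = (0.4964 + 0.06015i)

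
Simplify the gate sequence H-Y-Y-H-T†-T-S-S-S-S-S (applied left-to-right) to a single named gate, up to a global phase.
S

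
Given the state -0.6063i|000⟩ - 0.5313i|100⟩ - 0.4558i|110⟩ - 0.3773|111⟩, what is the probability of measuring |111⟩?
0.1424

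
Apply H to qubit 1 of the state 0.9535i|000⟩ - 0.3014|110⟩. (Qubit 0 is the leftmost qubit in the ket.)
0.6742i|000⟩ + 0.6742i|010⟩ - 0.2131|100⟩ + 0.2131|110⟩

H on qubit 1 mixes each pair of kets that differ only in qubit 1: amplitudes (a, b) of (|…0…⟩, |…1…⟩) become ((a + b)/√2, (a − b)/√2). Kets absent from the input have amplitude 0.
(|000⟩, |010⟩): (a, b) = (0.9535i, 0) → (0.6742i, 0.6742i)
(|100⟩, |110⟩): (a, b) = (0, -0.3014) → (-0.2131, 0.2131)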